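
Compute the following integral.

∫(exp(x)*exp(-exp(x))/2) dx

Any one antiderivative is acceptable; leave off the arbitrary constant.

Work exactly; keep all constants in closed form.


Answer: -exp(-exp(x))/2.


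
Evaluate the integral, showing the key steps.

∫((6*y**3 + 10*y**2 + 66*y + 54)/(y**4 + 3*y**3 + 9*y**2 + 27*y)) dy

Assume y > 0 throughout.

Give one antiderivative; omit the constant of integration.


Step 1. Decompose ∫((6*y**3 + 10*y**2 + 66*y + 54)/(y**4 + 3*y**3 + 9*y**2 + 27*y)) dy by partial fractions, (6*y**3 + 10*y**2 + 66*y + 54)/(y**4 + 3*y**3 + 9*y**2 + 27*y) = 4/(y**2 + 9) + 4/(y + 3) + 2/y: now ∫(2/y) dy + ∫(4/(y + 3)) dy + ∫(4/(y**2 + 9)) dy.
Step 2. Evaluate the standard form [assuming y > 0]: now 2*log(y) + ∫(4/(y + 3)) dy + ∫(4/(y**2 + 9)) dy.
Step 3. Evaluate the standard form [assuming y > -3]: now 2*log(y) + 4*log(y + 3) + ∫(4/(y**2 + 9)) dy.
Step 4. Evaluate the standard form: now 2*log(y) + 4*log(y + 3) + 4*atan(y/3)/3.
Answer: 2*log(y) + 4*log(y + 3) + 4*atan(y/3)/3.


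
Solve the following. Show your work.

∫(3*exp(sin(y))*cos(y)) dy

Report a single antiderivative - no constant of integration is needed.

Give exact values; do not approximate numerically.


Step 1. Substitute u = sin(y), turning ∫(3*exp(sin(y))*cos(y)) dy into ∫(3*exp(u)) du: now ∫(3*exp(u)) du.
Step 2. Evaluate the standard form: now 3*exp(u).
Step 3. Substitute back u = sin(y): now 3*exp(sin(y)).
Answer: 3*exp(sin(y)).


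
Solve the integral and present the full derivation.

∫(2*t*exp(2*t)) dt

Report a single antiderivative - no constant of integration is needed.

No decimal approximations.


Step 1. Integrate ∫(2*t*exp(2*t)) dt by parts with u = t, dv = (2*exp(2*t)) dt, so v = exp(2*t): now t*exp(2*t) + ∫(-exp(2*t)) dt.
Step 2. Evaluate the standard form: now t*exp(2*t) - exp(2*t)/2.
Answer: t*exp(2*t) - exp(2*t)/2.


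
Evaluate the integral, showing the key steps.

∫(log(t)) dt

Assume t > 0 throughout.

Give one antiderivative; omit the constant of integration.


Step 1. Integrate ∫(log(t)) dt by parts with u = log(t), dv = (1) dt, so v = t [assuming t > 0]: now t*log(t) + ∫(-1) dt.
Step 2. Evaluate the standard form: now t*log(t) - t.
Answer: t*log(t) - t.


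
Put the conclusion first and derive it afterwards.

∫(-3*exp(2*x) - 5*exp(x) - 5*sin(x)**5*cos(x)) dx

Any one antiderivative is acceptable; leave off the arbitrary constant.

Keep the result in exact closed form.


The answer is -3*exp(2*x)/2 - 5*exp(x) - 5*sin(x)**6/6.
Step 1. Rewrite: now ∫(-5*sin(x)**5*cos(x)) dx + ∫(-5*exp(x)) dx + ∫(-3*exp(2*x)) dx.
Step 2. Substitute u = sin(x), turning ∫(-5*sin(x)**5*cos(x)) dx into ∫(-5*u**5) du: now ∫(-5*u**5) du + ∫(-5*exp(x)) dx + ∫(-3*exp(2*x)) dx.
Step 3. Evaluate the standard form: now -5*u**6/6 + ∫(-5*exp(x)) dx + ∫(-3*exp(2*x)) dx.
Step 4. Substitute back u = sin(x): now -5*sin(x)**6/6 + ∫(-5*exp(x)) dx + ∫(-3*exp(2*x)) dx.
Step 5. Evaluate the standard form: now -3*exp(2*x)/2 - 5*sin(x)**6/6 + ∫(-5*exp(x)) dx.
Step 6. Evaluate the standard form: now -3*exp(2*x)/2 - 5*exp(x) - 5*sin(x)**6/6.
Answer: -3*exp(2*x)/2 - 5*exp(x) - 5*sin(x)**6/6.


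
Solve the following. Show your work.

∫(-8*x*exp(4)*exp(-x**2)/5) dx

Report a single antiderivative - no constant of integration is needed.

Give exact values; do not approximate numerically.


Step 1. Substitute u = x**2 - 4, turning ∫(-8*x*exp(4)*exp(-x**2)/5) dx into ∫(-4*exp(-u)/5) du: now ∫(-4*exp(-u)/5) du.
Step 2. Evaluate the standard form: now 4*exp(-u)/5.
Step 3. Substitute back u = x**2 - 4: now 4*exp(4 - x**2)/5.
Answer: 4*exp(4 - x**2)/5.


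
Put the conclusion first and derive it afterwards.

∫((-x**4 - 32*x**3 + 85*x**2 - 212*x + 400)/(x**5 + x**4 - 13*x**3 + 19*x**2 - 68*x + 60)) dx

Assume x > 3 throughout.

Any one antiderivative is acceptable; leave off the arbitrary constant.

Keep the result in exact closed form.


The answer is -2*log(x - 3) - 4*log(x - 1) + 5*log(x + 5) + 2*atan(x/2).
Step 1. Decompose ∫((-x**4 - 32*x**3 + 85*x**2 - 212*x + 400)/(x**5 + x**4 - 13*x**3 + 19*x**2 - 68*x + 60)) dx by partial fractions, (-x**4 - 32*x**3 + 85*x**2 - 212*x + 400)/(x**5 + x**4 - 13*x**3 + 19*x**2 - 68*x + 60) = 4/(x**2 + 4) + 5/(x + 5) - 4/(x - 1) - 2/(x - 3): now ∫(-2/(x - 3)) dx + ∫(-4/(x - 1)) dx + ∫(5/(x + 5)) dx + ∫(4/(x**2 + 4)) dx.
Step 2. Evaluate the standard form [assuming x > 1]: now -4*log(x - 1) + ∫(-2/(x - 3)) dx + ∫(5/(x + 5)) dx + ∫(4/(x**2 + 4)) dx.
Step 3. Evaluate the standard form [assuming x > 3]: now -2*log(x - 3) - 4*log(x - 1) + ∫(5/(x + 5)) dx + ∫(4/(x**2 + 4)) dx.
Step 4. Evaluate the standard form [assuming x > -5]: now -2*log(x - 3) - 4*log(x - 1) + 5*log(x + 5) + ∫(4/(x**2 + 4)) dx.
Step 5. Evaluate the standard form: now -2*log(x - 3) - 4*log(x - 1) + 5*log(x + 5) + 2*atan(x/2).
Answer: -2*log(x - 3) - 4*log(x - 1) + 5*log(x + 5) + 2*atan(x/2).


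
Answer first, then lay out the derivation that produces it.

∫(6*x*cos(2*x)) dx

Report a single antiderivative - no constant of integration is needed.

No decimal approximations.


The answer is 3*x*sin(2*x) + 3*cos(2*x)/2.
Step 1. Integrate ∫(6*x*cos(2*x)) dx by parts with u = x, dv = (6*cos(2*x)) dx, so v = 3*sin(2*x): now 3*x*sin(2*x) + ∫(-3*sin(2*x)) dx.
Step 2. Evaluate the standard form: now 3*x*sin(2*x) + 3*cos(2*x)/2.
Answer: 3*x*sin(2*x) + 3*cos(2*x)/2.


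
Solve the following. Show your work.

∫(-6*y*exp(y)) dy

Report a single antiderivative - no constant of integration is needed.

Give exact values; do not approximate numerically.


Step 1. Integrate ∫(-6*y*exp(y)) dy by parts with u = y, dv = (-6*exp(y)) dy, so v = -6*exp(y): now -6*y*exp(y) + ∫(6*exp(y)) dy.
Step 2. Evaluate the standard form: now -6*y*exp(y) + 6*exp(y).
Answer: -6*y*exp(y) + 6*exp(y).


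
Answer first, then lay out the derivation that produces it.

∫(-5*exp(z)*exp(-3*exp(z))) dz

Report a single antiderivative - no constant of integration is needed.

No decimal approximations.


The answer is 5*exp(-3*exp(z))/3.
Step 1. Substitute u = exp(z), turning ∫(-5*exp(z)*exp(-3*exp(z))) dz into ∫(-5*exp(-3*u)) du: now ∫(-5*exp(-3*u)) du.
Step 2. Evaluate the standard form: now 5*exp(-3*u)/3.
Step 3. Substitute back u = exp(z): now 5*exp(-3*exp(z))/3.
Answer: 5*exp(-3*exp(z))/3.


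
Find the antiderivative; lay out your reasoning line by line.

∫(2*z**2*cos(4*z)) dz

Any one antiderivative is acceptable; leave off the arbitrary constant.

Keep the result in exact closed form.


Step 1. Integrate ∫(2*z**2*cos(4*z)) dz by parts with u = z**2, dv = (2*cos(4*z)) dz, so v = sin(4*z)/2: now z**2*sin(4*z)/2 + ∫(-z*sin(4*z)) dz.
Step 2. Integrate ∫(-z*sin(4*z)) dz by parts with u = z, dv = (-sin(4*z)) dz, so v = cos(4*z)/4: now z**2*sin(4*z)/2 + z*cos(4*z)/4 + ∫(-cos(4*z)/4) dz.
Step 3. Evaluate the standard form: now z**2*sin(4*z)/2 + z*cos(4*z)/4 - sin(4*z)/16.
Answer: z**2*sin(4*z)/2 + z*cos(4*z)/4 - sin(4*z)/16.


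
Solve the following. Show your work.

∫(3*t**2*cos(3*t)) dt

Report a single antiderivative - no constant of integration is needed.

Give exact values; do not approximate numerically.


Step 1. Integrate ∫(3*t**2*cos(3*t)) dt by parts with u = t**2, dv = (3*cos(3*t)) dt, so v = sin(3*t): now t**2*sin(3*t) + ∫(-2*t*sin(3*t)) dt.
Step 2. Integrate ∫(-2*t*sin(3*t)) dt by parts with u = t, dv = (-2*sin(3*t)) dt, so v = 2*cos(3*t)/3: now t**2*sin(3*t) + 2*t*cos(3*t)/3 + ∫(-2*cos(3*t)/3) dt.
Step 3. Evaluate the standard form: now t**2*sin(3*t) + 2*t*cos(3*t)/3 - 2*sin(3*t)/9.
Answer: t**2*sin(3*t) + 2*t*cos(3*t)/3 - 2*sin(3*t)/9.


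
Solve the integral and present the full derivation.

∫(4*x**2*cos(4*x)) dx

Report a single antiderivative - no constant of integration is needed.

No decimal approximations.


Step 1. Integrate ∫(4*x**2*cos(4*x)) dx by parts with u = x**2, dv = (4*cos(4*x)) dx, so v = sin(4*x): now x**2*sin(4*x) + ∫(-2*x*sin(4*x)) dx.
Step 2. Integrate ∫(-2*x*sin(4*x)) dx by parts with u = x, dv = (-2*sin(4*x)) dx, so v = cos(4*x)/2: now x**2*sin(4*x) + x*cos(4*x)/2 + ∫(-cos(4*x)/2) dx.
Step 3. Evaluate the standard form: now x**2*sin(4*x) + x*cos(4*x)/2 - sin(4*x)/8.
Answer: x**2*sin(4*x) + x*cos(4*x)/2 - sin(4*x)/8.


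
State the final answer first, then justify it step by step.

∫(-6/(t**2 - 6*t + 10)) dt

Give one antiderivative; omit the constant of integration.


The answer is -6*atan(t - 3).
Step 1. Substitute u = 3 - t, turning ∫(-6/(t**2 - 6*t + 10)) dt into ∫(6/(u**2 + 1)) du: now ∫(6/(u**2 + 1)) du.
Step 2. Evaluate the standard form: now 6*atan(u).
Step 3. Substitute back u = 3 - t: now -6*atan(t - 3).
Answer: -6*atan(t - 3).


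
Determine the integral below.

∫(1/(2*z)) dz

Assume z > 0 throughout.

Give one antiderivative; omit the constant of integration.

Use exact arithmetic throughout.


Answer: log(z)/2.


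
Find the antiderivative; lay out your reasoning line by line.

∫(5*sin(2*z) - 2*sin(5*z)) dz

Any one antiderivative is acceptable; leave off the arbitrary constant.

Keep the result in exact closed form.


Step 1. Rewrite: now ∫(5*sin(2*z)) dz + ∫(-2*sin(5*z)) dz.
Step 2. Evaluate the standard form: now 2*cos(5*z)/5 + ∫(5*sin(2*z)) dz.
Step 3. Evaluate the standard form: now -5*cos(2*z)/2 + 2*cos(5*z)/5.
Answer: -5*cos(2*z)/2 + 2*cos(5*z)/5.


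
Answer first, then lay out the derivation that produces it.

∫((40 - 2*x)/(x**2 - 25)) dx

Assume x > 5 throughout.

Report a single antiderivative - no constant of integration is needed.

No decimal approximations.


The answer is 3*log(x - 5) - 5*log(x + 5).
Step 1. Decompose ∫((40 - 2*x)/(x**2 - 25)) dx by partial fractions, (40 - 2*x)/(x**2 - 25) = -5/(x + 5) + 3/(x - 5): now ∫(3/(x - 5)) dx + ∫(-5/(x + 5)) dx.
Step 2. Evaluate the standard form [assuming x > -5]: now -5*log(x + 5) + ∫(3/(x - 5)) dx.
Step 3. Evaluate the standard form [assuming x > 5]: now 3*log(x - 5) - 5*log(x + 5).
Answer: 3*log(x - 5) - 5*log(x + 5).


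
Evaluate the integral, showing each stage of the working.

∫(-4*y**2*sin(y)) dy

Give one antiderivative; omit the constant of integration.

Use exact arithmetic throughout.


Step 1. Integrate ∫(-4*y**2*sin(y)) dy by parts with u = y**2, dv = (-4*sin(y)) dy, so v = 4*cos(y): now 4*y**2*cos(y) + ∫(-8*y*cos(y)) dy.
Step 2. Integrate ∫(-8*y*cos(y)) dy by parts with u = y, dv = (-8*cos(y)) dy, so v = -8*sin(y): now 4*y**2*cos(y) - 8*y*sin(y) + ∫(8*sin(y)) dy.
Step 3. Evaluate the standard form: now 4*y**2*cos(y) - 8*y*sin(y) - 8*cos(y).
Answer: 4*y**2*cos(y) - 8*y*sin(y) - 8*cos(y).


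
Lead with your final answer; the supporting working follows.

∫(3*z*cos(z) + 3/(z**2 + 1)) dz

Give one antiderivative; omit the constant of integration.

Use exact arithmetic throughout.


The answer is 3*z*sin(z) + 3*cos(z) + 3*atan(z).
Step 1. Rewrite: now ∫(3*z*cos(z)) dz + ∫(3/(z**2 + 1)) dz.
Step 2. Integrate ∫(3*z*cos(z)) dz by parts with u = z, dv = (3*cos(z)) dz, so v = 3*sin(z): now 3*z*sin(z) + ∫(3/(z**2 + 1)) dz + ∫(-3*sin(z)) dz.
Step 3. Evaluate the standard form: now 3*z*sin(z) + 3*cos(z) + ∫(3/(z**2 + 1)) dz.
Step 4. Evaluate the standard form: now 3*z*sin(z) + 3*cos(z) + 3*atan(z).
Answer: 3*z*sin(z) + 3*cos(z) + 3*atan(z).


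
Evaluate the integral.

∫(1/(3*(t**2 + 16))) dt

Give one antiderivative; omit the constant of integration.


Answer: atan(t/4)/12.


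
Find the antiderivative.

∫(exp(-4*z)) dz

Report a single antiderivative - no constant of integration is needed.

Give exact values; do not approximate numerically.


Answer: -exp(-4*z)/4.


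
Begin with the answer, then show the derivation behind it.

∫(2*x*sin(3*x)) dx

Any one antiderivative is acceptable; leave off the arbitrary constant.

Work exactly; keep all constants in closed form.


The answer is -2*x*cos(3*x)/3 + 2*sin(3*x)/9.
Step 1. Integrate ∫(2*x*sin(3*x)) dx by parts with u = x, dv = (2*sin(3*x)) dx, so v = -2*cos(3*x)/3: now -2*x*cos(3*x)/3 + ∫(2*cos(3*x)/3) dx.
Step 2. Evaluate the standard form: now -2*x*cos(3*x)/3 + 2*sin(3*x)/9.
Answer: -2*x*cos(3*x)/3 + 2*sin(3*x)/9.


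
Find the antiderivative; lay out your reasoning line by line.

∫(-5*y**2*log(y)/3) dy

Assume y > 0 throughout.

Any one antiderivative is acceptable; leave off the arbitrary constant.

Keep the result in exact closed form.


Step 1. Integrate ∫(-5*y**2*log(y)/3) dy by parts with u = log(y), dv = (-5*y**2/3) dy, so v = -5*y**3/9 [assuming y > 0]: now -5*y**3*log(y)/9 + ∫(5*y**2/9) dy.
Step 2. Evaluate the standard form: now -5*y**3*log(y)/9 + 5*y**3/27.
Answer: -5*y**3*log(y)/9 + 5*y**3/27.


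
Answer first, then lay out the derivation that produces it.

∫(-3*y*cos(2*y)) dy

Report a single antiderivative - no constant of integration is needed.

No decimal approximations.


The answer is -3*y*sin(2*y)/2 - 3*cos(2*y)/4.
Step 1. Integrate ∫(-3*y*cos(2*y)) dy by parts with u = y, dv = (-3*cos(2*y)) dy, so v = -3*sin(2*y)/2: now -3*y*sin(2*y)/2 + ∫(3*sin(2*y)/2) dy.
Step 2. Evaluate the standard form: now -3*y*sin(2*y)/2 - 3*cos(2*y)/4.
Answer: -3*y*sin(2*y)/2 - 3*cos(2*y)/4.


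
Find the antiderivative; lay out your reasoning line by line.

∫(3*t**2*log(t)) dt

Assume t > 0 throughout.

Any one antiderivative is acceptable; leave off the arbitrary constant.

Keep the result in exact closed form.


Step 1. Integrate ∫(3*t**2*log(t)) dt by parts with u = log(t), dv = (3*t**2) dt, so v = t**3 [assuming t > 0]: now t**3*log(t) + ∫(-t**2) dt.
Step 2. Evaluate the standard form: now t**3*log(t) - t**3/3.
Answer: t**3*log(t) - t**3/3.


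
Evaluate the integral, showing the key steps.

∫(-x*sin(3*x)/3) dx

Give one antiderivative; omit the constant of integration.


Step 1. Integrate ∫(-x*sin(3*x)/3) dx by parts with u = x, dv = (-sin(3*x)/3) dx, so v = cos(3*x)/9: now x*cos(3*x)/9 + ∫(-cos(3*x)/9) dx.
Step 2. Evaluate the standard form: now x*cos(3*x)/9 - sin(3*x)/27.
Answer: x*cos(3*x)/9 - sin(3*x)/27.


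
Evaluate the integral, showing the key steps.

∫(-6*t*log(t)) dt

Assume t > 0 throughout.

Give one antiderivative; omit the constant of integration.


Step 1. Integrate ∫(-6*t*log(t)) dt by parts with u = log(t), dv = (-6*t) dt, so v = -3*t**2 [assuming t > 0]: now -3*t**2*log(t) + ∫(3*t) dt.
Step 2. Evaluate the standard form: now -3*t**2*log(t) + 3*t**2/2.
Answer: -3*t**2*log(t) + 3*t**2/2.


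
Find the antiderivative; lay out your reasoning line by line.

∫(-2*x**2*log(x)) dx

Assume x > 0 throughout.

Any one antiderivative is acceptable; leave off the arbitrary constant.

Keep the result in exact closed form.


Step 1. Integrate ∫(-2*x**2*log(x)) dx by parts with u = log(x), dv = (-2*x**2) dx, so v = -2*x**3/3 [assuming x > 0]: now -2*x**3*log(x)/3 + ∫(2*x**2/3) dx.
Step 2. Evaluate the standard form: now -2*x**3*log(x)/3 + 2*x**3/9.
Answer: -2*x**3*log(x)/3 + 2*x**3/9.


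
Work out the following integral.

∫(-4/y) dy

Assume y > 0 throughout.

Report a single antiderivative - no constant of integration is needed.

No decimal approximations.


Answer: -4*log(y).


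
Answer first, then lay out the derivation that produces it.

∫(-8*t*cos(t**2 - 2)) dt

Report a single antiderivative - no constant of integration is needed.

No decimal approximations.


The answer is -4*sin(t**2 - 2).
Step 1. Substitute u = t**2 - 2, turning ∫(-8*t*cos(t**2 - 2)) dt into ∫(-4*cos(u)) du: now ∫(-4*cos(u)) du.
Step 2. Evaluate the standard form: now -4*sin(u).
Step 3. Substitute back u = t**2 - 2: now -4*sin(t**2 - 2).
Answer: -4*sin(t**2 - 2).


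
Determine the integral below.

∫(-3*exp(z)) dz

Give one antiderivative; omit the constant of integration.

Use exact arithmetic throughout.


Answer: -3*exp(z).


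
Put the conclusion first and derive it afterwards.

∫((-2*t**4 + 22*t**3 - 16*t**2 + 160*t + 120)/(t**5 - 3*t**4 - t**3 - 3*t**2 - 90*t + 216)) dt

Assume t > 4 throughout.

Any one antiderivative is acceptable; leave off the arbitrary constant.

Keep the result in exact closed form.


The answer is 4*log(t - 4) - 4*log(t - 2) - 2*log(t + 3) + 2*atan(t/3)/3.
Step 1. Decompose ∫((-2*t**4 + 22*t**3 - 16*t**2 + 160*t + 120)/(t**5 - 3*t**4 - t**3 - 3*t**2 - 90*t + 216)) dt by partial fractions, (-2*t**4 + 22*t**3 - 16*t**2 + 160*t + 120)/(t**5 - 3*t**4 - t**3 - 3*t**2 - 90*t + 216) = 2/(t**2 + 9) - 2/(t + 3) - 4/(t - 2) + 4/(t - 4): now ∫(4/(t - 4)) dt + ∫(-4/(t - 2)) dt + ∫(-2/(t + 3)) dt + ∫(2/(t**2 + 9)) dt.
Step 2. Evaluate the standard form [assuming t > 2]: now -4*log(t - 2) + ∫(4/(t - 4)) dt + ∫(-2/(t + 3)) dt + ∫(2/(t**2 + 9)) dt.
Step 3. Evaluate the standard form [assuming t > -3]: now -4*log(t - 2) - 2*log(t + 3) + ∫(4/(t - 4)) dt + ∫(2/(t**2 + 9)) dt.
Step 4. Evaluate the standard form [assuming t > 4]: now 4*log(t - 4) - 4*log(t - 2) - 2*log(t + 3) + ∫(2/(t**2 + 9)) dt.
Step 5. Evaluate the standard form: now 4*log(t - 4) - 4*log(t - 2) - 2*log(t + 3) + 2*atan(t/3)/3.
Answer: 4*log(t - 4) - 4*log(t - 2) - 2*log(t + 3) + 2*atan(t/3)/3.


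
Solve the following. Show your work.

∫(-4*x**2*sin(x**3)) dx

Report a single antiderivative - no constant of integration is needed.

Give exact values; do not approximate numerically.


Step 1. Substitute u = x**3, turning ∫(-4*x**2*sin(x**3)) dx into ∫(-4*sin(u)/3) du: now ∫(-4*sin(u)/3) du.
Step 2. Evaluate the standard form: now 4*cos(u)/3.
Step 3. Substitute back u = x**3: now 4*cos(x**3)/3.
Answer: 4*cos(x**3)/3.


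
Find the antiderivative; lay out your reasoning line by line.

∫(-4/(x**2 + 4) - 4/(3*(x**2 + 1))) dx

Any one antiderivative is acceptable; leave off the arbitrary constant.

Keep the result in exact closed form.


Step 1. Rewrite: now ∫(-4/(3*(x**2 + 1))) dx + ∫(-4/(x**2 + 4)) dx.
Step 2. Evaluate the standard form: now -2*atan(x/2) + ∫(-4/(3*(x**2 + 1))) dx.
Step 3. Evaluate the standard form: now -2*atan(x/2) - 4*atan(x)/3.
Answer: -2*atan(x/2) - 4*atan(x)/3.


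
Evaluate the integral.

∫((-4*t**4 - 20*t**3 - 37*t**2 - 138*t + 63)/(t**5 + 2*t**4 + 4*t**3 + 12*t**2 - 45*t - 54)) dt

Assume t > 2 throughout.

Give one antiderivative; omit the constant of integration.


Answer: -3*log(t - 2) - 3*log(t + 1) + 2*log(t + 3) - atan(t/3).


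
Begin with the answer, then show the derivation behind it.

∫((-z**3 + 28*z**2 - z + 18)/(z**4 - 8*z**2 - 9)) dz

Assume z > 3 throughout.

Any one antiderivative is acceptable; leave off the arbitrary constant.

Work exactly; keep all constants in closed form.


The answer is 4*log(z - 3) - 5*log(z + 3) + atan(z).
Step 1. Decompose ∫((-z**3 + 28*z**2 - z + 18)/(z**4 - 8*z**2 - 9)) dz by partial fractions, (-z**3 + 28*z**2 - z + 18)/(z**4 - 8*z**2 - 9) = 1/(z**2 + 1) - 5/(z + 3) + 4/(z - 3): now ∫(4/(z - 3)) dz + ∫(-5/(z + 3)) dz + ∫(1/(z**2 + 1)) dz.
Step 2. Evaluate the standard form [assuming z > 3]: now 4*log(z - 3) + ∫(-5/(z + 3)) dz + ∫(1/(z**2 + 1)) dz.
Step 3. Evaluate the standard form [assuming z > -3]: now 4*log(z - 3) - 5*log(z + 3) + ∫(1/(z**2 + 1)) dz.
Step 4. Evaluate the standard form: now 4*log(z - 3) - 5*log(z + 3) + atan(z).
Answer: 4*log(z - 3) - 5*log(z + 3) + atan(z).


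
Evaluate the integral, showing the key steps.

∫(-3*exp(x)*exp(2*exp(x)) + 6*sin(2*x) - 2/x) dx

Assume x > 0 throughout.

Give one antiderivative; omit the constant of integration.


Step 1. Rewrite: now ∫(-2/x) dx + ∫(-3*exp(x)*exp(2*exp(x))) dx + ∫(6*sin(2*x)) dx.
Step 2. Evaluate the standard form [assuming x > 0]: now -2*log(x) + ∫(-3*exp(x)*exp(2*exp(x))) dx + ∫(6*sin(2*x)) dx.
Step 3. Evaluate the standard form: now -2*log(x) - 3*cos(2*x) + ∫(-3*exp(x)*exp(2*exp(x))) dx.
Step 4. Substitute u = exp(x), turning ∫(-3*exp(x)*exp(2*exp(x))) dx into ∫(-3*exp(2*u)) du: now -2*log(x) - 3*cos(2*x) + ∫(-3*exp(2*u)) du.
Step 5. Evaluate the standard form: now -3*exp(2*u)/2 - 2*log(x) - 3*cos(2*x).
Step 6. Substitute back u = exp(x): now -3*exp(2*exp(x))/2 - 2*log(x) - 3*cos(2*x).
Answer: -3*exp(2*exp(x))/2 - 2*log(x) - 3*cos(2*x).


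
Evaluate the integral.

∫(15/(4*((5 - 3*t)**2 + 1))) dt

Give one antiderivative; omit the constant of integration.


Answer: 5*atan(3*t - 5)/4.


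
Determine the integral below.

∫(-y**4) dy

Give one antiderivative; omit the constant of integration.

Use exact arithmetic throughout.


Answer: -y**5/5.


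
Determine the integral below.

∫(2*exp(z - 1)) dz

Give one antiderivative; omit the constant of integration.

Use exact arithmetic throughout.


Answer: 2*exp(z - 1).


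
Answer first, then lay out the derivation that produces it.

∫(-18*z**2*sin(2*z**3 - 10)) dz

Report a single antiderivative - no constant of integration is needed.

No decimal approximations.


The answer is 3*cos(2*z**3 - 10).
Step 1. Substitute u = z**3 - 5, turning ∫(-18*z**2*sin(2*z**3 - 10)) dz into ∫(-6*sin(2*u)) du: now ∫(-6*sin(2*u)) du.
Step 2. Evaluate the standard form: now 3*cos(2*u).
Step 3. Substitute back u = z**3 - 5: now 3*cos(2*z**3 - 10).
Answer: 3*cos(2*z**3 - 10).


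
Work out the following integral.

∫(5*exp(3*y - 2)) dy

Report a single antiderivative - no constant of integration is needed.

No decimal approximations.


Answer: 5*exp(3*y - 2)/3.


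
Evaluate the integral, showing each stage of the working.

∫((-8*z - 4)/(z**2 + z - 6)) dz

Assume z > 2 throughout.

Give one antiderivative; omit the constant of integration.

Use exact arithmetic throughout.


Step 1. Decompose ∫((-8*z - 4)/(z**2 + z - 6)) dz by partial fractions, (-8*z - 4)/(z**2 + z - 6) = -4/(z + 3) - 4/(z - 2): now ∫(-4/(z - 2)) dz + ∫(-4/(z + 3)) dz.
Step 2. Evaluate the standard form [assuming z > -3]: now -4*log(z + 3) + ∫(-4/(z - 2)) dz.
Step 3. Evaluate the standard form [assuming z > 2]: now -4*log(z - 2) - 4*log(z + 3).
Answer: -4*log(z - 2) - 4*log(z + 3).


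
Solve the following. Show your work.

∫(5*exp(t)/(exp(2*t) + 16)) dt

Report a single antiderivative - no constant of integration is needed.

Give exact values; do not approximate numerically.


Step 1. Substitute u = exp(t), turning ∫(5*exp(t)/(exp(2*t) + 16)) dt into ∫(5/(u**2 + 16)) du: now ∫(5/(u**2 + 16)) du.
Step 2. Evaluate the standard form: now 5*atan(u/4)/4.
Step 3. Substitute back u = exp(t): now 5*atan(exp(t)/4)/4.
Answer: 5*atan(exp(t)/4)/4.


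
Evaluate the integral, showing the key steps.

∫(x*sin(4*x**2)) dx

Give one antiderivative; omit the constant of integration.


Step 1. Substitute u = x**2, turning ∫(x*sin(4*x**2)) dx into ∫(sin(4*u)/2) du: now ∫(sin(4*u)/2) du.
Step 2. Evaluate the standard form: now -cos(4*u)/8.
Step 3. Substitute back u = x**2: now -cos(4*x**2)/8.
Answer: -cos(4*x**2)/8.


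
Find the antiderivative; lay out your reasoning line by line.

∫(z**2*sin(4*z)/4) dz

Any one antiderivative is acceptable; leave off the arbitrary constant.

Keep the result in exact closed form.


Step 1. Integrate ∫(z**2*sin(4*z)/4) dz by parts with u = z**2, dv = (sin(4*z)/4) dz, so v = -cos(4*z)/16: now -z**2*cos(4*z)/16 + ∫(z*cos(4*z)/8) dz.
Step 2. Integrate ∫(z*cos(4*z)/8) dz by parts with u = z, dv = (cos(4*z)/8) dz, so v = sin(4*z)/32: now -z**2*cos(4*z)/16 + z*sin(4*z)/32 + ∫(-sin(4*z)/32) dz.
Step 3. Evaluate the standard form: now -z**2*cos(4*z)/16 + z*sin(4*z)/32 + cos(4*z)/128.
Answer: -z**2*cos(4*z)/16 + z*sin(4*z)/32 + cos(4*z)/128.


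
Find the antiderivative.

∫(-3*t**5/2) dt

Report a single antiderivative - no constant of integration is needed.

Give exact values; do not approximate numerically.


Answer: -t**6/4.


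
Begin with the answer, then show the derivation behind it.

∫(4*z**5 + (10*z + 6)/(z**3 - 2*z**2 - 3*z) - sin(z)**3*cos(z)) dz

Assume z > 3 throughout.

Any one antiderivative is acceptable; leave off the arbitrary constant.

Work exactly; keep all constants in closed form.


The answer is 2*z**6/3 - 2*log(z) + 3*log(z - 3) - log(z + 1) - sin(z)**4/4.
Step 1. Rewrite: now ∫(4*z**5) dz + ∫((10*z + 6)/(z**3 - 2*z**2 - 3*z)) dz + ∫(-sin(z)**3*cos(z)) dz.
Step 2. Evaluate the standard form: now 2*z**6/3 + ∫((10*z + 6)/(z**3 - 2*z**2 - 3*z)) dz + ∫(-sin(z)**3*cos(z)) dz.
Step 3. Substitute u = sin(z), turning ∫(-sin(z)**3*cos(z)) dz into ∫(-u**3) du: now 2*z**6/3 + ∫(-u**3) du + ∫((10*z + 6)/(z**3 - 2*z**2 - 3*z)) dz.
Step 4. Evaluate the standard form: now -u**4/4 + 2*z**6/3 + ∫((10*z + 6)/(z**3 - 2*z**2 - 3*z)) dz.
Step 5. Substitute back u = sin(z): now 2*z**6/3 - sin(z)**4/4 + ∫((10*z + 6)/(z**3 - 2*z**2 - 3*z)) dz.
Step 6. Decompose ∫((10*z + 6)/(z**3 - 2*z**2 - 3*z)) dz by partial fractions, (10*z + 6)/(z**3 - 2*z**2 - 3*z) = -1/(z + 1) + 3/(z - 3) - 2/z: now 2*z**6/3 - sin(z)**4/4 + ∫(-2/z) dz + ∫(3/(z - 3)) dz + ∫(-1/(z + 1)) dz.
Step 7. Evaluate the standard form [assuming z > -1]: now 2*z**6/3 - log(z + 1) - sin(z)**4/4 + ∫(-2/z) dz + ∫(3/(z - 3)) dz.
Step 8. Evaluate the standard form [assuming z > 3]: now 2*z**6/3 + 3*log(z - 3) - log(z + 1) - sin(z)**4/4 + ∫(-2/z) dz.
Step 9. Evaluate the standard form [assuming z > 0]: now 2*z**6/3 - 2*log(z) + 3*log(z - 3) - log(z + 1) - sin(z)**4/4.
Answer: 2*z**6/3 - 2*log(z) + 3*log(z - 3) - log(z + 1) - sin(z)**4/4.


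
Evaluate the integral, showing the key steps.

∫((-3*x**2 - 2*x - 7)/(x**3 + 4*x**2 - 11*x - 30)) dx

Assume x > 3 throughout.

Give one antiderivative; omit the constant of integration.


Step 1. Decompose ∫((-3*x**2 - 2*x - 7)/(x**3 + 4*x**2 - 11*x - 30)) dx by partial fractions, (-3*x**2 - 2*x - 7)/(x**3 + 4*x**2 - 11*x - 30) = -3/(x + 5) + 1/(x + 2) - 1/(x - 3): now ∫(-1/(x - 3)) dx + ∫(1/(x + 2)) dx + ∫(-3/(x + 5)) dx.
Step 2. Evaluate the standard form [assuming x > -5]: now -3*log(x + 5) + ∫(-1/(x - 3)) dx + ∫(1/(x + 2)) dx.
Step 3. Evaluate the standard form [assuming x > 3]: now -log(x - 3) - 3*log(x + 5) + ∫(1/(x + 2)) dx.
Step 4. Evaluate the standard form [assuming x > -2]: now -log(x - 3) + log(x + 2) - 3*log(x + 5).
Answer: -log(x - 3) + log(x + 2) - 3*log(x + 5).


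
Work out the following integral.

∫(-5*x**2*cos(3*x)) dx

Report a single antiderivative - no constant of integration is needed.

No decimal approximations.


Answer: -5*x**2*sin(3*x)/3 - 10*x*cos(3*x)/9 + 10*sin(3*x)/27.


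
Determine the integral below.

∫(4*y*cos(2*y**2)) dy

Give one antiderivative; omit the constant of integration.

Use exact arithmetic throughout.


Answer: sin(2*y**2).


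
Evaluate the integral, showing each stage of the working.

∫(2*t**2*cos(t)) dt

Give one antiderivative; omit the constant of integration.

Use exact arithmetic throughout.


Step 1. Integrate ∫(2*t**2*cos(t)) dt by parts with u = t**2, dv = (2*cos(t)) dt, so v = 2*sin(t): now 2*t**2*sin(t) + ∫(-4*t*sin(t)) dt.
Step 2. Integrate ∫(-4*t*sin(t)) dt by parts with u = t, dv = (-4*sin(t)) dt, so v = 4*cos(t): now 2*t**2*sin(t) + 4*t*cos(t) + ∫(-4*cos(t)) dt.
Step 3. Evaluate the standard form: now 2*t**2*sin(t) + 4*t*cos(t) - 4*sin(t).
Answer: 2*t**2*sin(t) + 4*t*cos(t) - 4*sin(t).


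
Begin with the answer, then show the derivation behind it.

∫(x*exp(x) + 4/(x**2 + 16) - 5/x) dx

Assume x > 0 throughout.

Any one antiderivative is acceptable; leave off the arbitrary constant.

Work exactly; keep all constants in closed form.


The answer is x*exp(x) - exp(x) - 5*log(x) + atan(x/4).
Step 1. Rewrite: now ∫(-5/x) dx + ∫(x*exp(x)) dx + ∫(4/(x**2 + 16)) dx.
Step 2. Evaluate the standard form [assuming x > 0]: now -5*log(x) + ∫(x*exp(x)) dx + ∫(4/(x**2 + 16)) dx.
Step 3. Evaluate the standard form: now -5*log(x) + atan(x/4) + ∫(x*exp(x)) dx.
Step 4. Integrate ∫(x*exp(x)) dx by parts with u = x, dv = (exp(x)) dx, so v = exp(x): now x*exp(x) - 5*log(x) + atan(x/4) + ∫(-exp(x)) dx.
Step 5. Evaluate the standard form: now x*exp(x) - exp(x) - 5*log(x) + atan(x/4).
Answer: x*exp(x) - exp(x) - 5*log(x) + atan(x/4).


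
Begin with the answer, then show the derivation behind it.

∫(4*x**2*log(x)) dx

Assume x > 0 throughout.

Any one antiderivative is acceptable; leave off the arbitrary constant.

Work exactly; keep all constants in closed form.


The answer is 4*x**3*log(x)/3 - 4*x**3/9.
Step 1. Integrate ∫(4*x**2*log(x)) dx by parts with u = log(x), dv = (4*x**2) dx, so v = 4*x**3/3 [assuming x > 0]: now 4*x**3*log(x)/3 + ∫(-4*x**2/3) dx.
Step 2. Evaluate the standard form: now 4*x**3*log(x)/3 - 4*x**3/9.
Answer: 4*x**3*log(x)/3 - 4*x**3/9.


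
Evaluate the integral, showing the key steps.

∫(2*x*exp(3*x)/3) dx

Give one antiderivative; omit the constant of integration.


Step 1. Integrate ∫(2*x*exp(3*x)/3) dx by parts with u = x, dv = (2*exp(3*x)/3) dx, so v = 2*exp(3*x)/9: now 2*x*exp(3*x)/9 + ∫(-2*exp(3*x)/9) dx.
Step 2. Evaluate the standard form: now 2*x*exp(3*x)/9 - 2*exp(3*x)/27.
Answer: 2*x*exp(3*x)/9 - 2*exp(3*x)/27.


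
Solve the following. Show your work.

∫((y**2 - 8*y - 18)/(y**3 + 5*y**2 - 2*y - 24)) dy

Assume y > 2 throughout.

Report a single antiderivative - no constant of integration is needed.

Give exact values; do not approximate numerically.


Step 1. Decompose ∫((y**2 - 8*y - 18)/(y**3 + 5*y**2 - 2*y - 24)) dy by partial fractions, (y**2 - 8*y - 18)/(y**3 + 5*y**2 - 2*y - 24) = 5/(y + 4) - 3/(y + 3) - 1/(y - 2): now ∫(-1/(y - 2)) dy + ∫(-3/(y + 3)) dy + ∫(5/(y + 4)) dy.
Step 2. Evaluate the standard form [assuming y > -4]: now 5*log(y + 4) + ∫(-1/(y - 2)) dy + ∫(-3/(y + 3)) dy.
Step 3. Evaluate the standard form [assuming y > 2]: now -log(y - 2) + 5*log(y + 4) + ∫(-3/(y + 3)) dy.
Step 4. Evaluate the standard form [assuming y > -3]: now -log(y - 2) - 3*log(y + 3) + 5*log(y + 4).
Answer: -log(y - 2) - 3*log(y + 3) + 5*log(y + 4).


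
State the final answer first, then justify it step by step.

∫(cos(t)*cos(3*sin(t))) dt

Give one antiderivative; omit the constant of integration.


The answer is sin(3*sin(t))/3.
Step 1. Substitute u = sin(t), turning ∫(cos(t)*cos(3*sin(t))) dt into ∫(cos(3*u)) du: now ∫(cos(3*u)) du.
Step 2. Evaluate the standard form: now sin(3*u)/3.
Step 3. Substitute back u = sin(t): now sin(3*sin(t))/3.
Answer: sin(3*sin(t))/3.


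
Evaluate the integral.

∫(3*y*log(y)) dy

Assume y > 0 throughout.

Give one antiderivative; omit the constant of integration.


Answer: 3*y**2*log(y)/2 - 3*y**2/4.


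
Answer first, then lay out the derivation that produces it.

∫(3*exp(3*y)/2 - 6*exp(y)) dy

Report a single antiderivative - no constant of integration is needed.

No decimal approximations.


The answer is exp(3*y)/2 - 6*exp(y).
Step 1. Rewrite: now ∫(-6*exp(y)) dy + ∫(3*exp(3*y)/2) dy.
Step 2. Evaluate the standard form: now exp(3*y)/2 + ∫(-6*exp(y)) dy.
Step 3. Evaluate the standard form: now exp(3*y)/2 - 6*exp(y).
Answer: exp(3*y)/2 - 6*exp(y).


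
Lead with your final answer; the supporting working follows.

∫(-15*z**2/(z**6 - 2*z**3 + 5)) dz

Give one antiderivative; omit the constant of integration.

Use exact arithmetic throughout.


The answer is -5*atan(z**3/2 - 1/2)/2.
Step 1. Substitute u = z**3 - 1, turning ∫(-15*z**2/(z**6 - 2*z**3 + 5)) dz into ∫(-5/(u**2 + 4)) du: now ∫(-5/(u**2 + 4)) du.
Step 2. Evaluate the standard form: now -5*atan(u/2)/2.
Step 3. Substitute back u = z**3 - 1: now -5*atan(z**3/2 - 1/2)/2.
Answer: -5*atan(z**3/2 - 1/2)/2.


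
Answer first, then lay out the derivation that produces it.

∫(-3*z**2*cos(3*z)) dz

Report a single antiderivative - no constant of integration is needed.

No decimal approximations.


The answer is -z**2*sin(3*z) - 2*z*cos(3*z)/3 + 2*sin(3*z)/9.
Step 1. Integrate ∫(-3*z**2*cos(3*z)) dz by parts with u = z**2, dv = (-3*cos(3*z)) dz, so v = -sin(3*z): now -z**2*sin(3*z) + ∫(2*z*sin(3*z)) dz.
Step 2. Integrate ∫(2*z*sin(3*z)) dz by parts with u = z, dv = (2*sin(3*z)) dz, so v = -2*cos(3*z)/3: now -z**2*sin(3*z) - 2*z*cos(3*z)/3 + ∫(2*cos(3*z)/3) dz.
Step 3. Evaluate the standard form: now -z**2*sin(3*z) - 2*z*cos(3*z)/3 + 2*sin(3*z)/9.
Answer: -z**2*sin(3*z) - 2*z*cos(3*z)/3 + 2*sin(3*z)/9.


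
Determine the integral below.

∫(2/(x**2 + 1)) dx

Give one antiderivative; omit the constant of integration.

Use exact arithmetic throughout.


Answer: 2*atan(x).


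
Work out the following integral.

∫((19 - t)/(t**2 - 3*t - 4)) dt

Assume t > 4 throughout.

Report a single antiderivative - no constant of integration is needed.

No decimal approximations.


Answer: 3*log(t - 4) - 4*log(t + 1).


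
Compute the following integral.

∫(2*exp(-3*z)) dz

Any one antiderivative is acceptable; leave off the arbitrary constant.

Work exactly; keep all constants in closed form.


Answer: -2*exp(-3*z)/3.


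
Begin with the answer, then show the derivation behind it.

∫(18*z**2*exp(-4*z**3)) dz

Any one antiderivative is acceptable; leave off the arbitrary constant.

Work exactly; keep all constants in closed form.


The answer is -3*exp(-4*z**3)/2.
Step 1. Substitute u = z**3, turning ∫(18*z**2*exp(-4*z**3)) dz into ∫(6*exp(-4*u)) du: now ∫(6*exp(-4*u)) du.
Step 2. Evaluate the standard form: now -3*exp(-4*u)/2.
Step 3. Substitute back u = z**3: now -3*exp(-4*z**3)/2.
Answer: -3*exp(-4*z**3)/2.


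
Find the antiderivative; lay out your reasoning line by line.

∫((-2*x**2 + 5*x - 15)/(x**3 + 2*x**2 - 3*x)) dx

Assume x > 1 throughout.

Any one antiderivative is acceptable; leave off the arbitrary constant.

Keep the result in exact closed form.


Step 1. Decompose ∫((-2*x**2 + 5*x - 15)/(x**3 + 2*x**2 - 3*x)) dx by partial fractions, (-2*x**2 + 5*x - 15)/(x**3 + 2*x**2 - 3*x) = -4/(x + 3) - 3/(x - 1) + 5/x: now ∫(5/x) dx + ∫(-3/(x - 1)) dx + ∫(-4/(x + 3)) dx.
Step 2. Evaluate the standard form [assuming x > 0]: now 5*log(x) + ∫(-3/(x - 1)) dx + ∫(-4/(x + 3)) dx.
Step 3. Evaluate the standard form [assuming x > -3]: now 5*log(x) - 4*log(x + 3) + ∫(-3/(x - 1)) dx.
Step 4. Evaluate the standard form [assuming x > 1]: now 5*log(x) - 3*log(x - 1) - 4*log(x + 3).
Answer: 5*log(x) - 3*log(x - 1) - 4*log(x + 3).


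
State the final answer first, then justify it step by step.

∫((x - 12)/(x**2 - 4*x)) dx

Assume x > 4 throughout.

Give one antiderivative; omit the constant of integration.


The answer is 3*log(x) - 2*log(x - 4).
Step 1. Decompose ∫((x - 12)/(x**2 - 4*x)) dx by partial fractions, (x - 12)/(x**2 - 4*x) = -2/(x - 4) + 3/x: now ∫(3/x) dx + ∫(-2/(x - 4)) dx.
Step 2. Evaluate the standard form [assuming x > 0]: now 3*log(x) + ∫(-2/(x - 4)) dx.
Step 3. Evaluate the standard form [assuming x > 4]: now 3*log(x) - 2*log(x - 4).
Answer: 3*log(x) - 2*log(x - 4).


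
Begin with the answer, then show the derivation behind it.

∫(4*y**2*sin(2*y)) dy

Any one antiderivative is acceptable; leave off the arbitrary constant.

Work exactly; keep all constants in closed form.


The answer is -2*y**2*cos(2*y) + 2*y*sin(2*y) + cos(2*y).
Step 1. Integrate ∫(4*y**2*sin(2*y)) dy by parts with u = y**2, dv = (4*sin(2*y)) dy, so v = -2*cos(2*y): now -2*y**2*cos(2*y) + ∫(4*y*cos(2*y)) dy.
Step 2. Integrate ∫(4*y*cos(2*y)) dy by parts with u = y, dv = (4*cos(2*y)) dy, so v = 2*sin(2*y): now -2*y**2*cos(2*y) + 2*y*sin(2*y) + ∫(-2*sin(2*y)) dy.
Step 3. Evaluate the standard form: now -2*y**2*cos(2*y) + 2*y*sin(2*y) + cos(2*y).
Answer: -2*y**2*cos(2*y) + 2*y*sin(2*y) + cos(2*y).


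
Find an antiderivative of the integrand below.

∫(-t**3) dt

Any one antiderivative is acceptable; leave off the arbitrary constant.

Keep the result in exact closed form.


Answer: -t**4/4.


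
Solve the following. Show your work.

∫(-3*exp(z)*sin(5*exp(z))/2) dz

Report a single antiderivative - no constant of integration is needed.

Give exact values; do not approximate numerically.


Step 1. Substitute u = exp(z), turning ∫(-3*exp(z)*sin(5*exp(z))/2) dz into ∫(-3*sin(5*u)/2) du: now ∫(-3*sin(5*u)/2) du.
Step 2. Evaluate the standard form: now 3*cos(5*u)/10.
Step 3. Substitute back u = exp(z): now 3*cos(5*exp(z))/10.
Answer: 3*cos(5*exp(z))/10.


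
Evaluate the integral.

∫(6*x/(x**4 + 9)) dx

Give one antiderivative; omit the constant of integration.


Answer: atan(x**2/3).


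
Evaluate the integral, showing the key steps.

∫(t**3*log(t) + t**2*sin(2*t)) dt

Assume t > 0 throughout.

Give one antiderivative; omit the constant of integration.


Step 1. Rewrite: now ∫(t**2*sin(2*t)) dt + ∫(t**3*log(t)) dt.
Step 2. Integrate ∫(t**3*log(t)) dt by parts with u = log(t), dv = (t**3) dt, so v = t**4/4 [assuming t > 0]: now t**4*log(t)/4 + ∫(-t**3/4) dt + ∫(t**2*sin(2*t)) dt.
Step 3. Evaluate the standard form: now t**4*log(t)/4 - t**4/16 + ∫(t**2*sin(2*t)) dt.
Step 4. Integrate ∫(t**2*sin(2*t)) dt by parts with u = t**2, dv = (sin(2*t)) dt, so v = -cos(2*t)/2: now t**4*log(t)/4 - t**4/16 - t**2*cos(2*t)/2 + ∫(t*cos(2*t)) dt.
Step 5. Integrate ∫(t*cos(2*t)) dt by parts with u = t, dv = (cos(2*t)) dt, so v = sin(2*t)/2: now t**4*log(t)/4 - t**4/16 - t**2*cos(2*t)/2 + t*sin(2*t)/2 + ∫(-sin(2*t)/2) dt.
Step 6. Evaluate the standard form: now t**4*log(t)/4 - t**4/16 - t**2*cos(2*t)/2 + t*sin(2*t)/2 + cos(2*t)/4.
Answer: t**4*log(t)/4 - t**4/16 - t**2*cos(2*t)/2 + t*sin(2*t)/2 + cos(2*t)/4.


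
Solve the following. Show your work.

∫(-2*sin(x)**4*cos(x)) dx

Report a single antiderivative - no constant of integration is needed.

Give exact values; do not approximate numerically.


Step 1. Substitute u = sin(x), turning ∫(-2*sin(x)**4*cos(x)) dx into ∫(-2*u**4) du: now ∫(-2*u**4) du.
Step 2. Evaluate the standard form: now -2*u**5/5.
Step 3. Substitute back u = sin(x): now -2*sin(x)**5/5.
Answer: -2*sin(x)**5/5.


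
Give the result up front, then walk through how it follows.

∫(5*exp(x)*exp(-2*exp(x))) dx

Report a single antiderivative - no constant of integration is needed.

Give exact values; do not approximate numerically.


The answer is -5*exp(-2*exp(x))/2.
Step 1. Substitute u = exp(x), turning ∫(5*exp(x)*exp(-2*exp(x))) dx into ∫(5*exp(-2*u)) du: now ∫(5*exp(-2*u)) du.
Step 2. Evaluate the standard form: now -5*exp(-2*u)/2.
Step 3. Substitute back u = exp(x): now -5*exp(-2*exp(x))/2.
Answer: -5*exp(-2*exp(x))/2.


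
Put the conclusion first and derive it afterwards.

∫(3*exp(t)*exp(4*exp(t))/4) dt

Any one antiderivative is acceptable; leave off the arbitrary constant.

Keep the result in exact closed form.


The answer is 3*exp(4*exp(t))/16.
Step 1. Substitute u = exp(t), turning ∫(3*exp(t)*exp(4*exp(t))/4) dt into ∫(3*exp(4*u)/4) du: now ∫(3*exp(4*u)/4) du.
Step 2. Evaluate the standard form: now 3*exp(4*u)/16.
Step 3. Substitute back u = exp(t): now 3*exp(4*exp(t))/16.
Answer: 3*exp(4*exp(t))/16.


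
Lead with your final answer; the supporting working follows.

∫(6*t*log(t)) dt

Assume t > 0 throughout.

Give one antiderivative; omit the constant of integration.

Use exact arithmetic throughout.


The answer is 3*t**2*log(t) - 3*t**2/2.
Step 1. Integrate ∫(6*t*log(t)) dt by parts with u = log(t), dv = (6*t) dt, so v = 3*t**2 [assuming t > 0]: now 3*t**2*log(t) + ∫(-3*t) dt.
Step 2. Evaluate the standard form: now 3*t**2*log(t) - 3*t**2/2.
Answer: 3*t**2*log(t) - 3*t**2/2.


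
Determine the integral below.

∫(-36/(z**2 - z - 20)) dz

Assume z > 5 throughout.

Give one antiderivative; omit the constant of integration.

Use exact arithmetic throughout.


Answer: -4*log(z - 5) + 4*log(z + 4).


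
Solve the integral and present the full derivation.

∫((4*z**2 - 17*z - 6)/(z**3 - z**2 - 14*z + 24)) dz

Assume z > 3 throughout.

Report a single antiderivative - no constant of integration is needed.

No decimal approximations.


Step 1. Decompose ∫((4*z**2 - 17*z - 6)/(z**3 - z**2 - 14*z + 24)) dz by partial fractions, (4*z**2 - 17*z - 6)/(z**3 - z**2 - 14*z + 24) = 3/(z + 4) + 4/(z - 2) - 3/(z - 3): now ∫(-3/(z - 3)) dz + ∫(4/(z - 2)) dz + ∫(3/(z + 4)) dz.
Step 2. Evaluate the standard form [assuming z > 2]: now 4*log(z - 2) + ∫(-3/(z - 3)) dz + ∫(3/(z + 4)) dz.
Step 3. Evaluate the standard form [assuming z > -4]: now 4*log(z - 2) + 3*log(z + 4) + ∫(-3/(z - 3)) dz.
Step 4. Evaluate the standard form [assuming z > 3]: now -3*log(z - 3) + 4*log(z - 2) + 3*log(z + 4).
Answer: -3*log(z - 3) + 4*log(z - 2) + 3*log(z + 4).
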